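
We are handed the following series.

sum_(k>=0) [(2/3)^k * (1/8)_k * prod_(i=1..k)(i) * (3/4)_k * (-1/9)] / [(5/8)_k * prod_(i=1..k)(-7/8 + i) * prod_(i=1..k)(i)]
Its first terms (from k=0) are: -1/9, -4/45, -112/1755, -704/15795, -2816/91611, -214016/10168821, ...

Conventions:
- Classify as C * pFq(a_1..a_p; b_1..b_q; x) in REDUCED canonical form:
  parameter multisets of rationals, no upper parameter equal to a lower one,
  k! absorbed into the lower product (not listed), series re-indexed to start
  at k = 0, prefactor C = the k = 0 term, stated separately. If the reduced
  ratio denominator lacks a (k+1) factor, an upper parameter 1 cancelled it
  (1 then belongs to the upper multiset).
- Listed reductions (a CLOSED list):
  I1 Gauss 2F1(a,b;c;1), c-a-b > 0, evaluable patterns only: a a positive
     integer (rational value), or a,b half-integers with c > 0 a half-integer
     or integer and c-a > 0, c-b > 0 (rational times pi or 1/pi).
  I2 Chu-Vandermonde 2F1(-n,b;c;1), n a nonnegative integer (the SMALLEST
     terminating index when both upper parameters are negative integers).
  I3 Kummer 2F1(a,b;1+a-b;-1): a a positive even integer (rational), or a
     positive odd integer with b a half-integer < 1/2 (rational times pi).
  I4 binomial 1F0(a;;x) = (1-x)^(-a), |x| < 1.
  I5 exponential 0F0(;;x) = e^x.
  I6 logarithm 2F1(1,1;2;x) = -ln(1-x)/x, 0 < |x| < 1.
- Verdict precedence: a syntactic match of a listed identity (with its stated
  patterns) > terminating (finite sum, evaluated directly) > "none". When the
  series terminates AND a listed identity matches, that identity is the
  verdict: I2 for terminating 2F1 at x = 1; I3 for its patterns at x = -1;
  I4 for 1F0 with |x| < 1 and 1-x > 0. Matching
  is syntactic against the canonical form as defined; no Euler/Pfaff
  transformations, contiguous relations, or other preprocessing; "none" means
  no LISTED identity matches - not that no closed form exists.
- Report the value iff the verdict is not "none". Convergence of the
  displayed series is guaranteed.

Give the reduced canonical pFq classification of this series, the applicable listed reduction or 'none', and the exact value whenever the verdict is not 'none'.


The series (x = 2/3) is 2F1: upper {3/4, 1}, lower {5/8}, prefactor -1/9. Verdict: none. A 2F1 with upper {3/4, 1} fits none of I1-I6 at x = 2/3; the sum runs forever.

Structural cue: with t_0 = -1/9, the product of the first k integers (C = -1/9, x = 2/3) is k!.
Consecutive-term ratio: r(k) = (2/3) * (k+3/4) (k+1) / [(k+5/8) (k+1)] - poly over poly, x = (2/3) from leading terms; C = -1/9 at k = 0.


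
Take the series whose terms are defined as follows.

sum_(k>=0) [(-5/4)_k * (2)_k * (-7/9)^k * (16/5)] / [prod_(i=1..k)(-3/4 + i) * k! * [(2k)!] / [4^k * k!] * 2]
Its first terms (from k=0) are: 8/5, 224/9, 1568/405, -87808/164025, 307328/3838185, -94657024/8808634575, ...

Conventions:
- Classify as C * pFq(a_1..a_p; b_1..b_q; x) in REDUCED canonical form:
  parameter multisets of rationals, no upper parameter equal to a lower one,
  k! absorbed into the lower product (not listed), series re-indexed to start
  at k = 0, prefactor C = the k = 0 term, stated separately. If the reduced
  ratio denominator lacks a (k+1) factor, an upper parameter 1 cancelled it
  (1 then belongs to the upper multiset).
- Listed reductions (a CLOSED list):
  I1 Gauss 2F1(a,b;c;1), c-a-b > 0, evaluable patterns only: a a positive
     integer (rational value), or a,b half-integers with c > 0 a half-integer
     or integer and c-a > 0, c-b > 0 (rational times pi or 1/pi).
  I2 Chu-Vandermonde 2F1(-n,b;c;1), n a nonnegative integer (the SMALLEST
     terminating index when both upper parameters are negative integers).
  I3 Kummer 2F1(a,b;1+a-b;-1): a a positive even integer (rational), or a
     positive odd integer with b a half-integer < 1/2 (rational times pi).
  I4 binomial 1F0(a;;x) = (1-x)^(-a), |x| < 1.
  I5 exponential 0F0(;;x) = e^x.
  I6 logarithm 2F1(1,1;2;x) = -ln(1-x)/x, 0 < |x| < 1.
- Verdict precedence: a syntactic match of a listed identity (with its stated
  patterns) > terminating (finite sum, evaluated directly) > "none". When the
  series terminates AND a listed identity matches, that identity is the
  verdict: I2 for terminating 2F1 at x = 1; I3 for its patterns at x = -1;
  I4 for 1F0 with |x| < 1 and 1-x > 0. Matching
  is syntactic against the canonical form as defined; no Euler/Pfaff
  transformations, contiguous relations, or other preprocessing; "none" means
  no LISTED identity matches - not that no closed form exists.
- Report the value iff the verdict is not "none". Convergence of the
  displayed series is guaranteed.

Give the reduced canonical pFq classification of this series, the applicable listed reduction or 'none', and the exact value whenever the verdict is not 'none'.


Prefactor 8/5, argument -7/9: 2F2 with upper {-5/4, 2} over lower {1/4, 1/2}. Verdict: none (x = -7/9): each listed identity misses the multisets {-5/4, 2} ; {1/4, 1/2}.

Key observation: x = (-7/9) and the lower (2k)!/(4^k k!) block (C = 8/5, x = -7/9) is (1/2)_k.
Step ratio: r(k) = (-7/9) * (k-5/4) (k+2) / [(k+1/4) (k+1/2) (k+1)] - poly over poly, x = (-7/9) from leading terms; C = 8/5 at k = 0.


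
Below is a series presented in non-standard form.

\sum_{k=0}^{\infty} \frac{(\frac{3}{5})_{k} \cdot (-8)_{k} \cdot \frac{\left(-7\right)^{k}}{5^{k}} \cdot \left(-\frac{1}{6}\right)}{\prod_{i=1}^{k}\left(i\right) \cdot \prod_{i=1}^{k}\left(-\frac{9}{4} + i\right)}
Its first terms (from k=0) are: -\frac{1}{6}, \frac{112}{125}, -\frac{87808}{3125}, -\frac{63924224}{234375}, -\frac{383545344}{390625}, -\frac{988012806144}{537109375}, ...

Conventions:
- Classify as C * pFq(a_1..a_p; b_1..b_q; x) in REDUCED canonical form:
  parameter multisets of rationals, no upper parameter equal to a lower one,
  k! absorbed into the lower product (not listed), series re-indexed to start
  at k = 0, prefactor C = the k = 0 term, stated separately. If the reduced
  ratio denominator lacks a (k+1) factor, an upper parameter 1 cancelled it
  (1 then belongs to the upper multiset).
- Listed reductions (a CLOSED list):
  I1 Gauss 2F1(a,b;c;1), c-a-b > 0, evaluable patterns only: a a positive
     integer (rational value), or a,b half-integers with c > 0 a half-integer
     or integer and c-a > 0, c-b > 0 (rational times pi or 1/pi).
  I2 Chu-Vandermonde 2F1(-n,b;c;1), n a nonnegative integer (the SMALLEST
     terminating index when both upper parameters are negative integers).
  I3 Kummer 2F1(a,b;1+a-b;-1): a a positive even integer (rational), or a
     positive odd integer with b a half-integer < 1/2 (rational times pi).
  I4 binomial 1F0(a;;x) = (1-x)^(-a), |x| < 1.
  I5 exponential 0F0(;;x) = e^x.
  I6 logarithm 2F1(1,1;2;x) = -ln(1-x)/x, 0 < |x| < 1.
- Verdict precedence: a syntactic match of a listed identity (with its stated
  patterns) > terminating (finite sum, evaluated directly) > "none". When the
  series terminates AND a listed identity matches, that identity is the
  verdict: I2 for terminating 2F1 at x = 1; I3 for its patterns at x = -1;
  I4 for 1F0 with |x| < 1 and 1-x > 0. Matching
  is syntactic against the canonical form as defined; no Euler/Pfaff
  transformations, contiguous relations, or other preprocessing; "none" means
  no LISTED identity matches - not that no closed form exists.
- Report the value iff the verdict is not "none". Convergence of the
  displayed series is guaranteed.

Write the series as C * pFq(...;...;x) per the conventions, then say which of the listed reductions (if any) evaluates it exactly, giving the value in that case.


The tell: from the first term -\frac{1}{6}: the two geometric factors (C = -1/6) combine into one argument.
Ratio: r(k) = -\frac{7}{5} * (k-8) (k+\frac{3}{5}) / [(k-\frac{5}{4}) (k+1)] - poly over poly, x = -\frac{7}{5} from leading terms; C = -\frac{1}{6} at k = 0.

At argument -\frac{7}{5}: a 2F1 with upper {-8, \frac{3}{5}}, lower {-\frac{5}{4}}, scaled by C = -\frac{1}{6}. Verdict: terminating - upper parameter -8 makes this a finite sum (last index 8), evaluated exactly. Hence: -\frac{10141778619302625283}{1594543457031250}.


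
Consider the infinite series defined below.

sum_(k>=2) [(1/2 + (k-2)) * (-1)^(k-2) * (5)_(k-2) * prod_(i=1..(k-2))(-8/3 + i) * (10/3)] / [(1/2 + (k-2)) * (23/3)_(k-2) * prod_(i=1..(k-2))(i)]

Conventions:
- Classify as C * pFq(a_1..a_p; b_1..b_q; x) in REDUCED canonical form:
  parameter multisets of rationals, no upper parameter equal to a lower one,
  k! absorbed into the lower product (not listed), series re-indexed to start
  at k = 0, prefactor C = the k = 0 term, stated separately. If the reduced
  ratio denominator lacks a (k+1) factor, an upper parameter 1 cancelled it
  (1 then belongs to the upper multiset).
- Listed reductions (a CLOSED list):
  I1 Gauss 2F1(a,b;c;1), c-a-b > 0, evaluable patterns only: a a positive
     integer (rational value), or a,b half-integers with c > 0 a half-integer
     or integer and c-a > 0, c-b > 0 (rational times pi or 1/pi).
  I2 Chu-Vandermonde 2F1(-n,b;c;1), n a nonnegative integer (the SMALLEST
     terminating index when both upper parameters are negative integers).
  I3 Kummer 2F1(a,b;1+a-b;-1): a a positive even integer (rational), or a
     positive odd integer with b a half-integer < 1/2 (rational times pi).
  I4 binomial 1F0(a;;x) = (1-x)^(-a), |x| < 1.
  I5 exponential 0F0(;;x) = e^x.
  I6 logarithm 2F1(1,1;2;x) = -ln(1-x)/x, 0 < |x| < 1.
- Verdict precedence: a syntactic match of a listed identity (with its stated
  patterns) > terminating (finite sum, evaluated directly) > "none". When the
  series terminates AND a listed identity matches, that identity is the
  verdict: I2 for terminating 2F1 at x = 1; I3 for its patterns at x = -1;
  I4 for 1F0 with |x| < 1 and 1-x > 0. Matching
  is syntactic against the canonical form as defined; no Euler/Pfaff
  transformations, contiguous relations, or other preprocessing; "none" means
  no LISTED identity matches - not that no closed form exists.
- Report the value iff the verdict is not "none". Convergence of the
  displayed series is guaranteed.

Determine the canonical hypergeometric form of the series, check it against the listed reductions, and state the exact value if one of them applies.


Key step: t_0 being 10/3, k + 1/2 divides numerator and denominator alike; C = 10/3, x = -1 after cancelling.
Ratio: r(k) = (-1) * (k-5/3) (k+5) / [(k+23/3) (k+1)] - rational in k. x = (-1); t_0 = 10/3; negate the roots.

This is 10/3 * 2F1(-5/3, 5; 23/3; -1) in reduced canonical form. Verdict: none (x = -1): each listed identity misses the multisets {-5/3, 5} ; {23/3}.


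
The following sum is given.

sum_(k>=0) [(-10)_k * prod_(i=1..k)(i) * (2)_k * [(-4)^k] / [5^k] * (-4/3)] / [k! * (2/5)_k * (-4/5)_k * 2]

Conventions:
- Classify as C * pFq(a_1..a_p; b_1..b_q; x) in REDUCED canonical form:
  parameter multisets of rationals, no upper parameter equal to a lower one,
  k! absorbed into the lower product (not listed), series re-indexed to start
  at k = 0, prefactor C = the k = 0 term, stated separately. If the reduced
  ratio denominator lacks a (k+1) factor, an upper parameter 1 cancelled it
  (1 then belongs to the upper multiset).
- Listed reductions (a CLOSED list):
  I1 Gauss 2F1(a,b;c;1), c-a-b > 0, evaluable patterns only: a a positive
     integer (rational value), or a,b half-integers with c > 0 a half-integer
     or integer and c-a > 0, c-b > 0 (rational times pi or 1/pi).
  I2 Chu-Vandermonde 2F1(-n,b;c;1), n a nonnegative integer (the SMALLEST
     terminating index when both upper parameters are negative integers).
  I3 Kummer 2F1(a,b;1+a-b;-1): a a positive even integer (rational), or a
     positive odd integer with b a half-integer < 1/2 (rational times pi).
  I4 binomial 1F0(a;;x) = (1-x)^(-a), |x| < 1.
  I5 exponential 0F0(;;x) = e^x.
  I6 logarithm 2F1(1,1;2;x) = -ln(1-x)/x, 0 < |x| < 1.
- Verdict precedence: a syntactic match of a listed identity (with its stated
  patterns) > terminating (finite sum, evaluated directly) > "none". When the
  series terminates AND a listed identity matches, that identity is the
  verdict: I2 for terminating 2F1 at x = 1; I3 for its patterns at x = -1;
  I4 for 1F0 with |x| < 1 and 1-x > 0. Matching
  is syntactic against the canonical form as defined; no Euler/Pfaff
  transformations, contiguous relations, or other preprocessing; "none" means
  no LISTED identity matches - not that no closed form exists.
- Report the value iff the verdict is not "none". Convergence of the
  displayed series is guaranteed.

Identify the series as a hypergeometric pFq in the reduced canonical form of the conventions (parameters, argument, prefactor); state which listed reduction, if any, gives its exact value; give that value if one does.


x = -4/5 here; the reduced form reads 3F2, upper {-10, 1, 2}, lower {-4/5, 2/5}, C = -2/3. Verdict: terminating - the sum ends at index 10 because -10 is a negative integer; exact evaluation follows. Hence: 220441222716485314/286430969979.

First insight: x = (-4/5) and the two geometric factors (prefactor -2/3) combine into one argument.
Ratio: r(k) = (-4/5) * (k-10) (k+1) (k+2) / [(k-4/5) (k+2/5) (k+1)] - rational; roots negated = parameters, x = (-4/5), C = -2/3.


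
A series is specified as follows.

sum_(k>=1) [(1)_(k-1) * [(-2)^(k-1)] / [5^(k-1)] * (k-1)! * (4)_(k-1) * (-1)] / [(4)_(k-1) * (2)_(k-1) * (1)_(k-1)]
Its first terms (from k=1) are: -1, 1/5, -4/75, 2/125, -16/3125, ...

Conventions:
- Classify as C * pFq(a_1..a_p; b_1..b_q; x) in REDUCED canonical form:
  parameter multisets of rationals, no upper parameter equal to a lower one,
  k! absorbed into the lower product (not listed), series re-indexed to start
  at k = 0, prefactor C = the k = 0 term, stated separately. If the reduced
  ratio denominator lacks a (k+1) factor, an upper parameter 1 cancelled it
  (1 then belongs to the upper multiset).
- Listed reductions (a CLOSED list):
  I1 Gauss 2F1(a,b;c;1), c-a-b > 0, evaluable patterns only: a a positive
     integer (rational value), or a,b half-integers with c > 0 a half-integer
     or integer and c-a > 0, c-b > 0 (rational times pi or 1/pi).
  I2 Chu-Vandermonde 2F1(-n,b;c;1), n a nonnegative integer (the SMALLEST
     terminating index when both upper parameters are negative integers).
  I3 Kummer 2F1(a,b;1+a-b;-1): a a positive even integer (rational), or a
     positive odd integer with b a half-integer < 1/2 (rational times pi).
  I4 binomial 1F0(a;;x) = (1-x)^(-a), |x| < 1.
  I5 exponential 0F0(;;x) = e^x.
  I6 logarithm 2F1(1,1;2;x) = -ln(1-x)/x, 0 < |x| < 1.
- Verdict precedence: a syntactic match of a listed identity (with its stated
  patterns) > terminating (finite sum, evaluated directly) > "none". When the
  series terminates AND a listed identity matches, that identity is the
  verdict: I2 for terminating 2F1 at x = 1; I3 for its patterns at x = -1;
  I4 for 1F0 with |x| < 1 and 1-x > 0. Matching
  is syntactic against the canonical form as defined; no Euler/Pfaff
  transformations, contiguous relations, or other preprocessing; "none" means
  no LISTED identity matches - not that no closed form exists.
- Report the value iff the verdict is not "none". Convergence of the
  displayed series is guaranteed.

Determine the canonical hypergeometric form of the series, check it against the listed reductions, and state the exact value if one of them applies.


Key observation: x = (-2/5) and the two geometric factors (prefactor -1) combine into one argument.
Consecutive-term ratio: r(k) = (-2/5) * (k+1) (k+1) / [(k+2) (k+1)] - rational in k, leading ratio (-2/5); with t_0 = -1, classification follows.

With C = -1: the canonical form is 2F1(1, 1; 2; -2/5). Verdict (x = -2/5): logarithm (I6) applies (the logarithm: parameters (1,1;2), x = -2/5). Value: (-5/2) * ln(7/5).


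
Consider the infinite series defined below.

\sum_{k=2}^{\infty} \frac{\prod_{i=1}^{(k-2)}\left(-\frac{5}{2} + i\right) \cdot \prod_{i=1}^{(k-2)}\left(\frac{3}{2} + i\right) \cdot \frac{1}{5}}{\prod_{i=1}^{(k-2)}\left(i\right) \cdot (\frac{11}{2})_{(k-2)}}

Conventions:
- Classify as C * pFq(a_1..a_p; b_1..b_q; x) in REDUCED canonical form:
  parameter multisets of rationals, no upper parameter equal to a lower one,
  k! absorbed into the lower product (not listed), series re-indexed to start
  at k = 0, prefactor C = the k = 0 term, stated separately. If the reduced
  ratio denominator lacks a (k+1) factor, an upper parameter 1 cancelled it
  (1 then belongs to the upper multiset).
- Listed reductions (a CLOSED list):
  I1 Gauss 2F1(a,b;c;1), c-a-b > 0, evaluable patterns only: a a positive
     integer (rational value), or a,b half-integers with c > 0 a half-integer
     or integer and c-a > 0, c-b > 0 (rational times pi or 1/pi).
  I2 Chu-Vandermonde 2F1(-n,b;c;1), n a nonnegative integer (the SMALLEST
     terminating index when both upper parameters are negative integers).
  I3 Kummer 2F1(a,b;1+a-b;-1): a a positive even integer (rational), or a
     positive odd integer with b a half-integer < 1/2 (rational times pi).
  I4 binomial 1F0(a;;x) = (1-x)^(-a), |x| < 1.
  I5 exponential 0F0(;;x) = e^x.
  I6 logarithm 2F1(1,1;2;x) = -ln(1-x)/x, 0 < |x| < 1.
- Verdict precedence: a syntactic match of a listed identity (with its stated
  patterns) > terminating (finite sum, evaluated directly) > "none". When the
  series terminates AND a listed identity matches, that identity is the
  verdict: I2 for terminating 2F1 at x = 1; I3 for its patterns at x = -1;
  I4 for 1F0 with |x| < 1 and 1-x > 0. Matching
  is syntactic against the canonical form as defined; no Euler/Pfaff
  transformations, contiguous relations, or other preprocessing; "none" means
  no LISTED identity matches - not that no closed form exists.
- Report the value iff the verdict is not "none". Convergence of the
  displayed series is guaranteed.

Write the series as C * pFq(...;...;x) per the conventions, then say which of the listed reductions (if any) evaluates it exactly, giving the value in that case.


This is \frac{1}{5} * 2F1(-\frac{3}{2}, \frac{5}{2}; \frac{11}{2}; 1) in reduced canonical form. Verdict: Gauss's theorem I1 (half-integer case) applies (x = 1; upper {-\frac{3}{2}, \frac{5}{2}} half-integers, c = \frac{11}{2} in the evaluable pattern). Sum: \frac{441}{16384} \cdot \pi.

First insight: t_0 = \frac{1}{5} here, and the running product (C = 1/5) telescopes to a rising factorial.
Consecutive-term ratio: r(k) = 1 * (k-\frac{3}{2}) (k+\frac{5}{2}) / [(k+\frac{11}{2}) (k+1)] - rational; roots negated = parameters, x = 1, C = \frac{1}{5}.


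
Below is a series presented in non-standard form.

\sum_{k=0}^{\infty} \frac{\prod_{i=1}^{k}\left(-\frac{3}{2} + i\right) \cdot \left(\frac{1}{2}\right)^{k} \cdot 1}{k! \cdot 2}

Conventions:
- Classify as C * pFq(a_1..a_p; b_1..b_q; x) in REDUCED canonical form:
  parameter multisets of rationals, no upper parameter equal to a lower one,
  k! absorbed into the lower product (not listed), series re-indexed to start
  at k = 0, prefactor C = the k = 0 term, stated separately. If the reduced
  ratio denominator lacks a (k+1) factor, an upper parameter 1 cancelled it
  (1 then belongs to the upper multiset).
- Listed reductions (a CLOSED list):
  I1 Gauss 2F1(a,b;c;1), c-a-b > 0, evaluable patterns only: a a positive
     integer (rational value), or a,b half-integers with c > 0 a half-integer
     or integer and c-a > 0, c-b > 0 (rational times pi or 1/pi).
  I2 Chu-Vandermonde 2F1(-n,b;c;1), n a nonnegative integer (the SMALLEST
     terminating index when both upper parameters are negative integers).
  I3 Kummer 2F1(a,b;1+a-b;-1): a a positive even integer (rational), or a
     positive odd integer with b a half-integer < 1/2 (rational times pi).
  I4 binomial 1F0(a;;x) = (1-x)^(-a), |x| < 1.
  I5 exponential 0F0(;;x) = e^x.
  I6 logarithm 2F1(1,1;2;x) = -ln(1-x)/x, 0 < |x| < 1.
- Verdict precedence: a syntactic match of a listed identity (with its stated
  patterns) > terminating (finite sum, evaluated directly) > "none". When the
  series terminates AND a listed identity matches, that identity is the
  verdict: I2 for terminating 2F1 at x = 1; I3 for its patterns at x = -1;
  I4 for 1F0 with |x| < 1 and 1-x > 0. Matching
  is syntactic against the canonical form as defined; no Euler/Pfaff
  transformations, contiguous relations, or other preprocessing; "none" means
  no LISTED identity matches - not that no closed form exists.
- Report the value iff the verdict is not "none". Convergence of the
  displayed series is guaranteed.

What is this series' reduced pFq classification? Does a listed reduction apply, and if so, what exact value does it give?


The tell: t_0 = \frac{1}{2} here, and the constant factors (prefactor 1/2) combine into one prefactor.
Step ratio: r(k) = \frac{1}{2} * (k-\frac{1}{2}) / [(k+1)] - rational; roots negated = parameters, x = \frac{1}{2}, C = \frac{1}{2}.

At argument \frac{1}{2}: a 1F0 with upper {-\frac{1}{2}}, lower {-}, scaled by C = \frac{1}{2}. Verdict: the I4 binomial reduction applies (the 1F0 binomial series: exponent 1/2, x = \frac{1}{2}). Its exact value is \frac{1}{2} \cdot \left(\frac{1}{2}\right)^{\frac{1}{2}}.


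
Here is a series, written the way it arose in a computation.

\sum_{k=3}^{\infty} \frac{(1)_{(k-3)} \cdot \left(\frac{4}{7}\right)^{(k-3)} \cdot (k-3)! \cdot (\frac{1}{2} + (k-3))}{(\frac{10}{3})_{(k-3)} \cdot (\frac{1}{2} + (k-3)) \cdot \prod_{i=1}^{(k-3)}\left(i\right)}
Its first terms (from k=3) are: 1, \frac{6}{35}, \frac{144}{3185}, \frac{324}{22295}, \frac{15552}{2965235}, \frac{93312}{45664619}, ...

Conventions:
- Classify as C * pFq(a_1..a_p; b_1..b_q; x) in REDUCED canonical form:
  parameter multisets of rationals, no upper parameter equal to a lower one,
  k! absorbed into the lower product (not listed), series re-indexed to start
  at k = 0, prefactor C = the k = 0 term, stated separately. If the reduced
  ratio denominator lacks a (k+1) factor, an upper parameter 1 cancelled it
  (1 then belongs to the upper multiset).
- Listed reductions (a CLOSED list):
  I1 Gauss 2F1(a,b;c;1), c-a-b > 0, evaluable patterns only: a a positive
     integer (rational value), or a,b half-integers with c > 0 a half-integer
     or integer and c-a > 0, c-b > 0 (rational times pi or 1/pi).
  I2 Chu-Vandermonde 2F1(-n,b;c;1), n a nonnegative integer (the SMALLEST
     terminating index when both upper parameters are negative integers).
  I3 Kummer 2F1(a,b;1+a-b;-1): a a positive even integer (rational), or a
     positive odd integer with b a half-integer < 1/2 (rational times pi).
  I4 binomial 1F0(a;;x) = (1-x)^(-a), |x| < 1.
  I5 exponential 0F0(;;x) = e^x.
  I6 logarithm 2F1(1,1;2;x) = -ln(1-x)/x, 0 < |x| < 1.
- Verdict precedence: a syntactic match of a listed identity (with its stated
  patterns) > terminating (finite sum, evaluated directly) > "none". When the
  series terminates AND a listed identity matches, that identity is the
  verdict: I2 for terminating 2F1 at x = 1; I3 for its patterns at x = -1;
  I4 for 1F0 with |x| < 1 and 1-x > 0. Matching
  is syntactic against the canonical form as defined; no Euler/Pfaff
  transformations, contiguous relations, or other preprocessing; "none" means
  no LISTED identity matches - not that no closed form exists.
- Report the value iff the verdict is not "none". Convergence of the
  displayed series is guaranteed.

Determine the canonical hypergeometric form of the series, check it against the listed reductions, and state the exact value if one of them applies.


This is 1 * 2F1(1, 1; \frac{10}{3}; \frac{4}{7}) in reduced canonical form. Verdict: no listed reduction: x = \frac{4}{7} and upper {1, 1} fail every I1-I6 pattern.

Structural cue: t_0 being 1, the factor k + 1/2 cancels (top and bottom), leaving C = 1, x = 4/7.
Ratio: r(k) = \frac{4}{7} * (k+1) (k+1) / [(k+\frac{10}{3}) (k+1)] - poly over poly, x = \frac{4}{7} from leading terms; C = 1 at k = 0.


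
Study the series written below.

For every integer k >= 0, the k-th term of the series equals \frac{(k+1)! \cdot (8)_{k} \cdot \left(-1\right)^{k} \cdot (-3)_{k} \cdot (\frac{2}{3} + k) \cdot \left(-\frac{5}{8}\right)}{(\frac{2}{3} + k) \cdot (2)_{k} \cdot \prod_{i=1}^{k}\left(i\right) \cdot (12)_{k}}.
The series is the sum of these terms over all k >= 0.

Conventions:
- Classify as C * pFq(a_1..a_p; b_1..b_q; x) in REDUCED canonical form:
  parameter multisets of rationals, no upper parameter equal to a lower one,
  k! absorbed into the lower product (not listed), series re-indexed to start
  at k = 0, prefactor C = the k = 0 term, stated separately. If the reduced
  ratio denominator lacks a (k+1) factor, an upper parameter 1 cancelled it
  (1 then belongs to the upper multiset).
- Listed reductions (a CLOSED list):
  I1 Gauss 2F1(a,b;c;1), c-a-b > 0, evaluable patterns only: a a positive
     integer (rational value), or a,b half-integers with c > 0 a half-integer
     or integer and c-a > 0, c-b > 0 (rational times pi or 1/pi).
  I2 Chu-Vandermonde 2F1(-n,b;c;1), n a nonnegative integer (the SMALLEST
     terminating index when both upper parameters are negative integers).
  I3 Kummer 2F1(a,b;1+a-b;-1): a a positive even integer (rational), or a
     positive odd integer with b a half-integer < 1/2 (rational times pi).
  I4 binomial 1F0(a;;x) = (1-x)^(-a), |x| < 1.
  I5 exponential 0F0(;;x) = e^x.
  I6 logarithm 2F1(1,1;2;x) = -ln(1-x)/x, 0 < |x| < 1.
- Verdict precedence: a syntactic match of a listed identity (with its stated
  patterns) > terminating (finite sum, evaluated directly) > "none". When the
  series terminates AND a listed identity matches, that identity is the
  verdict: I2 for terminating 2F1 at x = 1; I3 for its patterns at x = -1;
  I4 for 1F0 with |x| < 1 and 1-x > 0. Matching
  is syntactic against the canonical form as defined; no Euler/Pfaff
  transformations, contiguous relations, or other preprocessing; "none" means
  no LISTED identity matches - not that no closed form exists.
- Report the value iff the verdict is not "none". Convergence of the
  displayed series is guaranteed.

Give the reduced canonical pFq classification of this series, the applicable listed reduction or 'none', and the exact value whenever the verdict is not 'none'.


Canonical form: C = -\frac{5}{8} times 2F1 with upper {-3, 8}, lower {12}, x = -1. Verdict: the Kummer evaluation I3 fires (x = -1; c = 12 equals 1+a-b for upper {-3, 8}: listed pattern). Value: -\frac{165}{56}.

First insight: t_0 = -\frac{5}{8} here, and the parameter 2 appears in both the upper and lower lists and cancels (alongside the other common factor).
Adjacent-term ratio: r(k) = -1 * (k-3) (k+8) / [(k+12) (k+1)] - rational in k. x = -1; t_0 = -\frac{5}{8}; negate the roots.


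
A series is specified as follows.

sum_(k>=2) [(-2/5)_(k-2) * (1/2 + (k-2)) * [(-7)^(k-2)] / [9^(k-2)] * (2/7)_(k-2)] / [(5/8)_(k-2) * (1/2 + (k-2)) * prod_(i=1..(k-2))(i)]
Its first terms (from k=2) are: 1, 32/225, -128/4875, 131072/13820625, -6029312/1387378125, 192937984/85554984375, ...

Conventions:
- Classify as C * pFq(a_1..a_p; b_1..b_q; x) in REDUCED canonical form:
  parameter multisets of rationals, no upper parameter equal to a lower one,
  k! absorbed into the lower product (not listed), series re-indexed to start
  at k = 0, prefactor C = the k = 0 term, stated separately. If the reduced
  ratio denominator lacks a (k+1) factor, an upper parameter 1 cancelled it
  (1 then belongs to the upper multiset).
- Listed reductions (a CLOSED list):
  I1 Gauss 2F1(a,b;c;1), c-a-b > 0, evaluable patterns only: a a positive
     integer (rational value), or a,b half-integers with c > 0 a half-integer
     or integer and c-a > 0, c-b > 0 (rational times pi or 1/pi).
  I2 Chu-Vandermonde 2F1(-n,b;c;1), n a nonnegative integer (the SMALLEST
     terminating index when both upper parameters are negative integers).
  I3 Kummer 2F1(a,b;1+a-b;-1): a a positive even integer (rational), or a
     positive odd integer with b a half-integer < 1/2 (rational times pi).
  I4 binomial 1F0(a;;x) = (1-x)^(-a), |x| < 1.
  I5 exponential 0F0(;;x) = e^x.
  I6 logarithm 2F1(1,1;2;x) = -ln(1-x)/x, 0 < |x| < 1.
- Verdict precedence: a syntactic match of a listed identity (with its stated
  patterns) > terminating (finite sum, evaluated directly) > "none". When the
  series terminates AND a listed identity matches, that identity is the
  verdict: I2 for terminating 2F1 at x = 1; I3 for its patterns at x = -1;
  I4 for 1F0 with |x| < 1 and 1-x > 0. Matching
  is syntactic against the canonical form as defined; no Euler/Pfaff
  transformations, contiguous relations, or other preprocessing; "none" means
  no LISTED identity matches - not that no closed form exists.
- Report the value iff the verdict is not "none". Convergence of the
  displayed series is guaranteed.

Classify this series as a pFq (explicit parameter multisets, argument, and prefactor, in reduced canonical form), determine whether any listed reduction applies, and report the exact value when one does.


Canonical form: C = 1 times 2F1 with upper {-2/5, 2/7}, lower {5/8}, x = -7/9. Verdict: none. A 2F1 with upper {-2/5, 2/7} fits none of I1-I6 at x = -7/9; the sum runs forever.

Structural cue: from the first term 1: the product of the first k integers (C = 1) is k!.
Adjacent-term ratio: r(k) = (-7/9) * (k-2/5) (k+2/7) / [(k+5/8) (k+1)] - poly over poly, x = (-7/9) from leading terms; C = 1 at k = 0.


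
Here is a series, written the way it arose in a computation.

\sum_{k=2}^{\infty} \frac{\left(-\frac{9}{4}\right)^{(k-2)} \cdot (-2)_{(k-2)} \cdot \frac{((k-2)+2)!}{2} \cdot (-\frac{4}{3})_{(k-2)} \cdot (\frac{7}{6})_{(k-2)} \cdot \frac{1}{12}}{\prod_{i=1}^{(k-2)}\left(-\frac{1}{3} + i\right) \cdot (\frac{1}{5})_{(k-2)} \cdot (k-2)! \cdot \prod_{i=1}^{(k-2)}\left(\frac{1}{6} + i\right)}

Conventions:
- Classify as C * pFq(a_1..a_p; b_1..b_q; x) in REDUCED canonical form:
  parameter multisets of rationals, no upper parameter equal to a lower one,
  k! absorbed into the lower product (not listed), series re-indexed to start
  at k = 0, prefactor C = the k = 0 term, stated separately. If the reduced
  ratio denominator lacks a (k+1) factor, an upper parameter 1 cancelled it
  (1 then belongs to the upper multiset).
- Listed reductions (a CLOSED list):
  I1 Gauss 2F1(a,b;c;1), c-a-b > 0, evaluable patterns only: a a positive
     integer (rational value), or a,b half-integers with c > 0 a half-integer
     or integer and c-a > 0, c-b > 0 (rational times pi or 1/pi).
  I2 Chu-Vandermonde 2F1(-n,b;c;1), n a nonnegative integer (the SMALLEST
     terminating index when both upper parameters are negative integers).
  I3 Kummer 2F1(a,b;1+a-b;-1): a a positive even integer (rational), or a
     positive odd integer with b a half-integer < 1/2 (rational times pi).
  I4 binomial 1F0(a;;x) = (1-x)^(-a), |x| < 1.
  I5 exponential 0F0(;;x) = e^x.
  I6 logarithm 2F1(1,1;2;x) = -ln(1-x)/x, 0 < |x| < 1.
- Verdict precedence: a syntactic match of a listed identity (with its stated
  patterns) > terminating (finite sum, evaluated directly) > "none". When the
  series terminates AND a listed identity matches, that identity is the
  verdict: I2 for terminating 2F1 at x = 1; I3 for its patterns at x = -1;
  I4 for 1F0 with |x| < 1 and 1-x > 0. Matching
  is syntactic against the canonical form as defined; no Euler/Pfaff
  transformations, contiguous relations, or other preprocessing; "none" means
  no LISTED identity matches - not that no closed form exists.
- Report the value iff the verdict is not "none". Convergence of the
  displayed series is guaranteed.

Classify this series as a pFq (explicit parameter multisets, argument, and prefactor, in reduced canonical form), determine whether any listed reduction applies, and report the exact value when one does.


Structural cue: from the first term \frac{1}{12}: the factorial ratio (prefactor 1/12) (k+a-1)!/(a-1)! is a rising factorial (a)_k.
Consecutive-term ratio: r(k) = -\frac{9}{4} * (k-2) (k-\frac{4}{3}) (k+3) / [(k+\frac{1}{5}) (k+\frac{2}{3}) (k+1)] - poly over poly, x = -\frac{9}{4} from leading terms; C = \frac{1}{12} at k = 0.

With C = \frac{1}{12}: the canonical form is 3F2(-2, -\frac{4}{3}, 3; \frac{1}{5}, \frac{2}{3}; -\frac{9}{4}). Verdict: terminating. With -2 upstairs the series is a 3-term polynomial sum; evaluated term by term. Its exact value is -\frac{131}{48}.


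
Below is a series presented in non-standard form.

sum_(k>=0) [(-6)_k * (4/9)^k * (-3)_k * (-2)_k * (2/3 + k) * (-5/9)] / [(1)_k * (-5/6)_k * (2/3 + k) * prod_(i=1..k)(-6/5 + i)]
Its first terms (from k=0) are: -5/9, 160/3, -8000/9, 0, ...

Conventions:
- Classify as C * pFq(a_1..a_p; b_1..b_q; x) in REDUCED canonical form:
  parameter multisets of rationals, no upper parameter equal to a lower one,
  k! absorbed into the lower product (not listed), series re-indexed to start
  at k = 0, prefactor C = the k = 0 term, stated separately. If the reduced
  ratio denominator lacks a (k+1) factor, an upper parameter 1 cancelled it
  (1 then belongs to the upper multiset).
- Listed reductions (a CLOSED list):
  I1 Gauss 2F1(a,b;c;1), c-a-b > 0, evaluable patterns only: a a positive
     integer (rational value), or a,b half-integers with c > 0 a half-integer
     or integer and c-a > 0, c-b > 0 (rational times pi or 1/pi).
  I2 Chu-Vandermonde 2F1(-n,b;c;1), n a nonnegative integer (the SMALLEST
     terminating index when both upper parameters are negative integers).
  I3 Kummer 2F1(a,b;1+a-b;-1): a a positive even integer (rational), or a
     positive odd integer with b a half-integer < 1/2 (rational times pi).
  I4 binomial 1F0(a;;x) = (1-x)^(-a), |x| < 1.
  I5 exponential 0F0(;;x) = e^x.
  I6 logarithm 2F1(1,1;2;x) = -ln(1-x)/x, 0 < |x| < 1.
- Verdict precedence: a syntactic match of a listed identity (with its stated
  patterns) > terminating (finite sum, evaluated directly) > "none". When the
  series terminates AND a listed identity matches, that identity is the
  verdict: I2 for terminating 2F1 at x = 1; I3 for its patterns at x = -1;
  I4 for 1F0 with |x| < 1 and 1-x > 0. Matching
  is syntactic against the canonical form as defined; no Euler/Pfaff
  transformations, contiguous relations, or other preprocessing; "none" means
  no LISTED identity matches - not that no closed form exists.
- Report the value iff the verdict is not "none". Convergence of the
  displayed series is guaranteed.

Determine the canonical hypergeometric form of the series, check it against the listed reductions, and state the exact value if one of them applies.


Prefactor -5/9, argument 4/9: 3F2 with upper {-6, -3, -2} over lower {-5/6, -1/5}. Verdict: terminating - upper -2 stops the sum at k = 2; the 3 terms are added exactly. Hence: -7525/9.

First insight: x = (4/9) and the lower running product (C = -5/9) is a rising factorial.
Term ratio: r(k) = (4/9) * (k-6) (k-3) (k-2) / [(k-5/6) (k-1/5) (k+1)] ; factor over Q: parameters, x = (4/9), and C = -5/9.


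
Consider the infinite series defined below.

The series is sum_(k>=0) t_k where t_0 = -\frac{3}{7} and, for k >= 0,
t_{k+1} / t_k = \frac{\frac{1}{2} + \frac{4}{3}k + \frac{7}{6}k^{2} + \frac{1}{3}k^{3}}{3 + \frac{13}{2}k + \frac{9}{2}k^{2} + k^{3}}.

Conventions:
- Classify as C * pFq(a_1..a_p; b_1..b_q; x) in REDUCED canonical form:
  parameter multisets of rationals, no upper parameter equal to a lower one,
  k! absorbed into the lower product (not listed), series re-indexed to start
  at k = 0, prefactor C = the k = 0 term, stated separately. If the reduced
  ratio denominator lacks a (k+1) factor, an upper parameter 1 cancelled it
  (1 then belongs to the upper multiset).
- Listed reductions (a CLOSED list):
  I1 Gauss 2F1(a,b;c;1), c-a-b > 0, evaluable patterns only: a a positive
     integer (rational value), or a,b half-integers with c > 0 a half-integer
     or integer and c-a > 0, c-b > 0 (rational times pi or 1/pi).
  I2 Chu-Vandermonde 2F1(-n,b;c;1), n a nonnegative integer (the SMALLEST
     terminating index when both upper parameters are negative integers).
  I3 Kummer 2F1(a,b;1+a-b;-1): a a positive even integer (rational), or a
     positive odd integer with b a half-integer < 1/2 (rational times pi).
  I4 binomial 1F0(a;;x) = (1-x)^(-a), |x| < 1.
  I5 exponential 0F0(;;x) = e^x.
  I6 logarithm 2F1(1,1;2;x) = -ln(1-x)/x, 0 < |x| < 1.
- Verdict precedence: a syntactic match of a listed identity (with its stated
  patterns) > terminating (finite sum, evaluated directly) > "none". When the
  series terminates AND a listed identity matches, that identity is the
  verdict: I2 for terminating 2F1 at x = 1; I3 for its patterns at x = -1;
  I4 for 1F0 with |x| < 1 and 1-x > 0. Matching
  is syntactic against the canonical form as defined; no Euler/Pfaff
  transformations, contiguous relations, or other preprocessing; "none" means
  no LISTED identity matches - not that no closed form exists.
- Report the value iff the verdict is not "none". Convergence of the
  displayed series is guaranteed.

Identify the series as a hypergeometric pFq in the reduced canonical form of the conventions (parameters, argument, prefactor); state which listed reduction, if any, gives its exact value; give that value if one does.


Classification (C = -\frac{3}{7}): 2F1 with upper {1, 1}, lower {2}, argument x = \frac{1}{3}. Verdict (x = \frac{1}{3}): the I6 logarithm reduction applies (the logarithm: parameters (1,1;2), x = \frac{1}{3}). Hence: \frac{9}{7} \cdot \ln\left(\frac{2}{3}\right).

Structural cue: from the first term -\frac{3}{7}: the expanded ratio factors over Q; C = -3/7, x = 1/3, roots give parameters.
Term ratio: r(k) = \frac{1}{3} * (k+1) (k+1) / [(k+2) (k+1)] ; factor over Q: parameters, x = \frac{1}{3}, and C = -\frac{3}{7}.


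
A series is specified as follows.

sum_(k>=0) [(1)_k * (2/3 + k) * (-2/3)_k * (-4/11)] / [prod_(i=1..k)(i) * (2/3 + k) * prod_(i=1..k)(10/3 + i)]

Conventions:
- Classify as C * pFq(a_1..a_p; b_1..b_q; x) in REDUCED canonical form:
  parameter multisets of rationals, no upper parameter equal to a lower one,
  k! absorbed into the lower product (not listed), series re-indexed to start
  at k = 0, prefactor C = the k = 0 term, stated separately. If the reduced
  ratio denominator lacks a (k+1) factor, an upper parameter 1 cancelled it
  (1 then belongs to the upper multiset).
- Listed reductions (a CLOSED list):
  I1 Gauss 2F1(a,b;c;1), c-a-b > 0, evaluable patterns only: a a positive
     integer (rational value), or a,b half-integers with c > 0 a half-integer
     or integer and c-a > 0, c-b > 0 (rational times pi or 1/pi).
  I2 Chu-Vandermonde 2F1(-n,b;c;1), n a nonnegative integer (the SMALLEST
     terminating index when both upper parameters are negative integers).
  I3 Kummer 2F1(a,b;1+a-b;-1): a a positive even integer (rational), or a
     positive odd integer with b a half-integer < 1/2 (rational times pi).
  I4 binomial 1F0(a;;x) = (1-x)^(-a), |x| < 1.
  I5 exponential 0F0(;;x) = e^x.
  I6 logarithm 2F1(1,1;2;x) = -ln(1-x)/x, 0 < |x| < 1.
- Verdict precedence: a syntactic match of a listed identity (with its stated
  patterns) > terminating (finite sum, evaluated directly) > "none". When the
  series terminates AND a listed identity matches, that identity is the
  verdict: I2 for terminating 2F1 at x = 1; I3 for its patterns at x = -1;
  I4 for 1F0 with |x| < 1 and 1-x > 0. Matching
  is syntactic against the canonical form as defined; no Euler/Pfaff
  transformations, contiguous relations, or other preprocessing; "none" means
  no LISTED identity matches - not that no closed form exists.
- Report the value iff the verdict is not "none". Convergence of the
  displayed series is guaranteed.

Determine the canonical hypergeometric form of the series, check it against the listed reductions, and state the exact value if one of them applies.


Reduced: x = 1, 2F1, upper = {-2/3, 1}, lower = {13/3}, C = -4/11. Verdict: Gauss's theorem (I1) applies (x = 1: the Gamma ratio telescopes since c-a-b = 4 > 0 and a = 1 in Z>0). Sum: -10/33.

First insight: t_0 = -4/11 here, and the factor k + 2/3 cancels (top and bottom), leaving C = -4/11.
Term ratio: r(k) = 1 * (k-2/3) (k+1) / [(k+13/3) (k+1)] - rational in k. x = 1; t_0 = -4/11; negate the roots.


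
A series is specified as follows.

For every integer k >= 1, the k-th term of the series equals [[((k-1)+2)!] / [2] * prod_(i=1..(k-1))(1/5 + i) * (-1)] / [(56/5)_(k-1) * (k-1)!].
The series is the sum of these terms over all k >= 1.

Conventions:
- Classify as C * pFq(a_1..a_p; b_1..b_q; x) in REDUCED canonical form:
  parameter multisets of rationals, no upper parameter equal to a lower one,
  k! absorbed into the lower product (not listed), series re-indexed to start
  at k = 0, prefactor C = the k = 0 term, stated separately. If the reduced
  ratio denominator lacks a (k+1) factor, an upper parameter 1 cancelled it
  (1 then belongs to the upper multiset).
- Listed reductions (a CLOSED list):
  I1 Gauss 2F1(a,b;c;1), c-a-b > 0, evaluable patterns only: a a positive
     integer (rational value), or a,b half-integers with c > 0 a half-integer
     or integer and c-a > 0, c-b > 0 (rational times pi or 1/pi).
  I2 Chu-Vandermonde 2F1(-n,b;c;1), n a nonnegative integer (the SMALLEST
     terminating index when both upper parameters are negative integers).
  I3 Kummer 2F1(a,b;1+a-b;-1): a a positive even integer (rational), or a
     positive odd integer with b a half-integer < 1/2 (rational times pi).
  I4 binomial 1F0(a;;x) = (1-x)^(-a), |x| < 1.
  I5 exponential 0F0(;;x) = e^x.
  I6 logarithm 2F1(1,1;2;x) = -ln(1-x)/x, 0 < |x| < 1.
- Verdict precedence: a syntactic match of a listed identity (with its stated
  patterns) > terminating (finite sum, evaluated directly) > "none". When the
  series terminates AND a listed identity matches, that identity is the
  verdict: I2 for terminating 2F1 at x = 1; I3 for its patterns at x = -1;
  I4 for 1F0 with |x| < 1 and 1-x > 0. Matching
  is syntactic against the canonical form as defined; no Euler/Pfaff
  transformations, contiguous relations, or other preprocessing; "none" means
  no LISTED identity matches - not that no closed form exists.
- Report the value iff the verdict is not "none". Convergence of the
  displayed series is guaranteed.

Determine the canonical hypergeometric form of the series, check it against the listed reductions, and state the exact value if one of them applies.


With C = -1: the canonical form is 2F1(6/5, 3; 56/5; 1). Verdict: the Gauss summation I1 applies (x = 1: the Gamma ratio telescopes since c-a-b = 7 > 0 and a = 3 in Z>0). Hence: -16031/10500.

Structural cue: from the first term -1: the factorial ratio (C = -1) (k+a-1)!/(a-1)! is a rising factorial (a)_k.
Ratio: r(k) = 1 * (k+6/5) (k+3) / [(k+56/5) (k+1)] ; factor over Q: parameters, x = 1, and C = -1.
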